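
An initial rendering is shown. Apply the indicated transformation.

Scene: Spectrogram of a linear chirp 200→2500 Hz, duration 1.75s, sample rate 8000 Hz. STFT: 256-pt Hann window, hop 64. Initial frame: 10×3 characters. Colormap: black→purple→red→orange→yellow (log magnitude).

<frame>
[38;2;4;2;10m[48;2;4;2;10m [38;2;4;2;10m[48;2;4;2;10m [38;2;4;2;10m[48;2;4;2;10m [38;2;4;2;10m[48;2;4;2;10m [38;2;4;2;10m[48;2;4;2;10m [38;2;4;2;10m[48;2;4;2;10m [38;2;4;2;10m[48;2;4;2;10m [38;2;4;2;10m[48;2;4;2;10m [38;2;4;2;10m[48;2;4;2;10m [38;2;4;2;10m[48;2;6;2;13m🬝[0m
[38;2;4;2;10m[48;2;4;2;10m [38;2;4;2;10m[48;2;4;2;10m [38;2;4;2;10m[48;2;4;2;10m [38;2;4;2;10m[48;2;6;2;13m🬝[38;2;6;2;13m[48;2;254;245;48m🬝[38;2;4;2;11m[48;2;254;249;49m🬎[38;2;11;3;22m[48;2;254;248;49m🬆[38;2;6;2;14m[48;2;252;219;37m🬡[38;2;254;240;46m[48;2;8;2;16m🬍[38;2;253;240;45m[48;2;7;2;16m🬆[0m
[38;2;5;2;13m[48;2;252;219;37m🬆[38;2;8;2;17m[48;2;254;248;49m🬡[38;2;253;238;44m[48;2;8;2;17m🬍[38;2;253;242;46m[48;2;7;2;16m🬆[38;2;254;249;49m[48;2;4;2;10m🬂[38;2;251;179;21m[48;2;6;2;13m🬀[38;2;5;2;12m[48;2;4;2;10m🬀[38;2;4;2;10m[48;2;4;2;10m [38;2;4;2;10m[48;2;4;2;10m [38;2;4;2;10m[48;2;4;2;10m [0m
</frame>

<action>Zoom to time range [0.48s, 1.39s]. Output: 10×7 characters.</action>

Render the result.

<frame>
[38;2;4;2;10m[48;2;4;2;10m [38;2;4;2;10m[48;2;4;2;10m [38;2;4;2;10m[48;2;4;2;10m [38;2;4;2;10m[48;2;4;2;10m [38;2;4;2;10m[48;2;4;2;10m [38;2;4;2;10m[48;2;4;2;10m [38;2;4;2;10m[48;2;4;2;10m [38;2;4;2;10m[48;2;4;2;10m [38;2;4;2;10m[48;2;4;2;10m [38;2;4;2;10m[48;2;4;2;10m [0m
[38;2;4;2;10m[48;2;4;2;10m [38;2;4;2;10m[48;2;4;2;10m [38;2;4;2;10m[48;2;4;2;10m [38;2;4;2;10m[48;2;4;2;10m [38;2;4;2;10m[48;2;4;2;10m [38;2;4;2;10m[48;2;4;2;10m [38;2;4;2;10m[48;2;4;2;10m [38;2;4;2;10m[48;2;4;2;10m [38;2;4;2;10m[48;2;4;2;10m [38;2;4;2;10m[48;2;4;2;10m [0m
[38;2;4;2;10m[48;2;4;2;10m [38;2;4;2;10m[48;2;4;2;10m [38;2;4;2;10m[48;2;4;2;10m [38;2;4;2;10m[48;2;4;2;10m [38;2;4;2;10m[48;2;4;2;10m [38;2;4;2;10m[48;2;4;2;10m [38;2;4;2;10m[48;2;4;2;10m [38;2;4;2;10m[48;2;4;2;10m [38;2;4;2;10m[48;2;4;2;10m [38;2;4;2;10m[48;2;4;2;11m🬝[0m
[38;2;4;2;10m[48;2;4;2;10m [38;2;4;2;10m[48;2;4;2;10m [38;2;4;2;10m[48;2;4;2;10m [38;2;4;2;10m[48;2;4;2;10m [38;2;4;2;10m[48;2;4;2;11m🬎[38;2;4;2;10m[48;2;7;2;15m🬝[38;2;6;2;14m[48;2;71;17;88m🬝[38;2;6;2;13m[48;2;253;228;41m🬎[38;2;12;3;24m[48;2;253;224;39m🬆[38;2;59;15;42m[48;2;254;248;48m🬡[0m
[38;2;4;2;10m[48;2;6;2;14m🬝[38;2;5;2;13m[48;2;28;7;51m🬝[38;2;5;2;13m[48;2;252;219;37m🬎[38;2;13;3;25m[48;2;240;193;52m🬆[38;2;11;3;23m[48;2;240;200;56m🬂[38;2;254;248;48m[48;2;49;12;52m🬍[38;2;253;222;38m[48;2;16;4;30m🬆[38;2;254;241;46m[48;2;6;2;14m🬂[38;2;68;16;88m[48;2;6;2;14m🬀[38;2;7;2;15m[48;2;4;2;10m🬀[0m
[38;2;253;239;45m[48;2;42;10;52m🬍[38;2;253;241;46m[48;2;20;5;37m🬆[38;2;254;246;48m[48;2;7;2;16m🬂[38;2;134;34;84m[48;2;6;2;14m🬀[38;2;8;2;17m[48;2;4;2;10m🬀[38;2;4;2;11m[48;2;4;2;10m🬂[38;2;4;2;10m[48;2;4;2;10m [38;2;4;2;10m[48;2;4;2;10m [38;2;4;2;10m[48;2;4;2;10m [38;2;4;2;10m[48;2;4;2;10m [0m
[38;2;4;2;11m[48;2;4;2;10m🬂[38;2;4;2;10m[48;2;4;2;10m [38;2;4;2;10m[48;2;4;2;10m [38;2;4;2;10m[48;2;4;2;10m [38;2;4;2;10m[48;2;4;2;10m [38;2;4;2;10m[48;2;4;2;10m [38;2;4;2;10m[48;2;4;2;10m [38;2;4;2;10m[48;2;4;2;10m [38;2;4;2;10m[48;2;4;2;10m [38;2;4;2;10m[48;2;4;2;10m [0m
</frame>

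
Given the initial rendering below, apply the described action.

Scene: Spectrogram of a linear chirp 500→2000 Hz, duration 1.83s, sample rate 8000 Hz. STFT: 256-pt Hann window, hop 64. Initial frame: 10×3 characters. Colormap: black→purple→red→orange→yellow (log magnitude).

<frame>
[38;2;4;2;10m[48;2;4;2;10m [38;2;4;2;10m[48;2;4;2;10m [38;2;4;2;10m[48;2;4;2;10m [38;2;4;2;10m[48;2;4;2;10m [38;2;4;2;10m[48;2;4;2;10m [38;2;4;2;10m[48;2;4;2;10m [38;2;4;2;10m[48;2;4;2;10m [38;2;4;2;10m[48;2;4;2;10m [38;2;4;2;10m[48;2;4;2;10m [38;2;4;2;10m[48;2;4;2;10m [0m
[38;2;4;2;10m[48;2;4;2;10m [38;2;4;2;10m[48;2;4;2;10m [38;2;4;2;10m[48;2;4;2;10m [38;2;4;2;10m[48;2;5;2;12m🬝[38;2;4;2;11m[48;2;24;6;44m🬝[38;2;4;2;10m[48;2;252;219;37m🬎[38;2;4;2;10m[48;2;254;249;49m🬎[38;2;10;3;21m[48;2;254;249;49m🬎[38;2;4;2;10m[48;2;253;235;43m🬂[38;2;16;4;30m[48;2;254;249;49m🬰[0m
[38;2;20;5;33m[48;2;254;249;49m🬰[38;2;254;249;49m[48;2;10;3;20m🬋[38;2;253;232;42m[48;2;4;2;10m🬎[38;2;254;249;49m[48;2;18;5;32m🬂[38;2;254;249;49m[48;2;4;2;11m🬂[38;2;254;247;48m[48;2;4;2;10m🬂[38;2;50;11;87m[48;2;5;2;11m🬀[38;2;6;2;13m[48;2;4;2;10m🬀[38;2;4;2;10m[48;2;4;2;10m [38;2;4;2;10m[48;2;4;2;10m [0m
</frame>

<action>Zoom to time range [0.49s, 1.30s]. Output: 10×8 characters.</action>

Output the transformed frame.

<frame>
[38;2;4;2;10m[48;2;4;2;10m [38;2;4;2;10m[48;2;4;2;10m [38;2;4;2;10m[48;2;4;2;10m [38;2;4;2;10m[48;2;4;2;10m [38;2;4;2;10m[48;2;4;2;10m [38;2;4;2;10m[48;2;4;2;10m [38;2;4;2;10m[48;2;4;2;10m [38;2;4;2;10m[48;2;4;2;10m [38;2;4;2;10m[48;2;4;2;10m [38;2;4;2;10m[48;2;4;2;10m [0m
[38;2;4;2;10m[48;2;4;2;10m [38;2;4;2;10m[48;2;4;2;10m [38;2;4;2;10m[48;2;4;2;10m [38;2;4;2;10m[48;2;4;2;10m [38;2;4;2;10m[48;2;4;2;10m [38;2;4;2;10m[48;2;4;2;10m [38;2;4;2;10m[48;2;4;2;10m [38;2;4;2;10m[48;2;4;2;10m [38;2;4;2;10m[48;2;4;2;10m [38;2;4;2;10m[48;2;4;2;10m [0m
[38;2;4;2;10m[48;2;4;2;10m [38;2;4;2;10m[48;2;4;2;10m [38;2;4;2;10m[48;2;4;2;10m [38;2;4;2;10m[48;2;4;2;10m [38;2;4;2;10m[48;2;4;2;10m [38;2;4;2;10m[48;2;4;2;10m [38;2;4;2;10m[48;2;4;2;10m [38;2;4;2;10m[48;2;4;2;10m [38;2;4;2;10m[48;2;4;2;10m [38;2;4;2;10m[48;2;4;2;10m [0m
[38;2;4;2;10m[48;2;4;2;10m [38;2;4;2;10m[48;2;4;2;10m [38;2;4;2;10m[48;2;4;2;10m [38;2;4;2;10m[48;2;4;2;10m [38;2;4;2;10m[48;2;4;2;10m [38;2;4;2;10m[48;2;4;2;10m [38;2;4;2;10m[48;2;4;2;10m [38;2;4;2;10m[48;2;4;2;10m [38;2;4;2;10m[48;2;4;2;10m [38;2;4;2;10m[48;2;4;2;10m [0m
[38;2;4;2;10m[48;2;4;2;10m [38;2;4;2;10m[48;2;4;2;10m [38;2;4;2;10m[48;2;4;2;10m [38;2;4;2;10m[48;2;4;2;11m🬝[38;2;4;2;10m[48;2;5;2;11m🬝[38;2;4;2;10m[48;2;5;2;12m🬎[38;2;4;2;10m[48;2;8;2;18m🬎[38;2;6;2;13m[48;2;33;8;59m🬝[38;2;38;10;25m[48;2;253;221;38m🬝[38;2;7;2;16m[48;2;254;249;49m🬎[0m
[38;2;19;5;26m[48;2;251;180;21m🬝[38;2;6;2;13m[48;2;254;249;49m🬎[38;2;12;3;24m[48;2;254;249;49m🬎[38;2;32;8;38m[48;2;253;230;41m🬆[38;2;11;3;23m[48;2;251;221;40m🬂[38;2;254;249;49m[48;2;71;17;67m🬋[38;2;253;237;44m[48;2;11;3;23m🬎[38;2;249;210;40m[48;2;26;6;38m🬆[38;2;254;249;49m[48;2;12;3;23m🬂[38;2;233;155;52m[48;2;6;2;14m🬂[0m
[38;2;254;249;49m[48;2;12;3;23m🬂[38;2;252;202;30m[48;2;6;2;13m🬂[38;2;73;17;88m[48;2;8;2;18m🬀[38;2;11;3;22m[48;2;4;2;10m🬂[38;2;6;2;14m[48;2;4;2;10m🬂[38;2;5;2;11m[48;2;4;2;10m🬂[38;2;4;2;11m[48;2;4;2;10m🬂[38;2;4;2;10m[48;2;4;2;10m [38;2;4;2;10m[48;2;4;2;10m [38;2;4;2;10m[48;2;4;2;10m [0m
[38;2;4;2;10m[48;2;4;2;10m [38;2;4;2;10m[48;2;4;2;10m [38;2;4;2;10m[48;2;4;2;10m [38;2;4;2;10m[48;2;4;2;10m [38;2;4;2;10m[48;2;4;2;10m [38;2;4;2;10m[48;2;4;2;10m [38;2;4;2;10m[48;2;4;2;10m [38;2;4;2;10m[48;2;4;2;10m [38;2;4;2;10m[48;2;4;2;10m [38;2;4;2;10m[48;2;4;2;10m [0m
</frame>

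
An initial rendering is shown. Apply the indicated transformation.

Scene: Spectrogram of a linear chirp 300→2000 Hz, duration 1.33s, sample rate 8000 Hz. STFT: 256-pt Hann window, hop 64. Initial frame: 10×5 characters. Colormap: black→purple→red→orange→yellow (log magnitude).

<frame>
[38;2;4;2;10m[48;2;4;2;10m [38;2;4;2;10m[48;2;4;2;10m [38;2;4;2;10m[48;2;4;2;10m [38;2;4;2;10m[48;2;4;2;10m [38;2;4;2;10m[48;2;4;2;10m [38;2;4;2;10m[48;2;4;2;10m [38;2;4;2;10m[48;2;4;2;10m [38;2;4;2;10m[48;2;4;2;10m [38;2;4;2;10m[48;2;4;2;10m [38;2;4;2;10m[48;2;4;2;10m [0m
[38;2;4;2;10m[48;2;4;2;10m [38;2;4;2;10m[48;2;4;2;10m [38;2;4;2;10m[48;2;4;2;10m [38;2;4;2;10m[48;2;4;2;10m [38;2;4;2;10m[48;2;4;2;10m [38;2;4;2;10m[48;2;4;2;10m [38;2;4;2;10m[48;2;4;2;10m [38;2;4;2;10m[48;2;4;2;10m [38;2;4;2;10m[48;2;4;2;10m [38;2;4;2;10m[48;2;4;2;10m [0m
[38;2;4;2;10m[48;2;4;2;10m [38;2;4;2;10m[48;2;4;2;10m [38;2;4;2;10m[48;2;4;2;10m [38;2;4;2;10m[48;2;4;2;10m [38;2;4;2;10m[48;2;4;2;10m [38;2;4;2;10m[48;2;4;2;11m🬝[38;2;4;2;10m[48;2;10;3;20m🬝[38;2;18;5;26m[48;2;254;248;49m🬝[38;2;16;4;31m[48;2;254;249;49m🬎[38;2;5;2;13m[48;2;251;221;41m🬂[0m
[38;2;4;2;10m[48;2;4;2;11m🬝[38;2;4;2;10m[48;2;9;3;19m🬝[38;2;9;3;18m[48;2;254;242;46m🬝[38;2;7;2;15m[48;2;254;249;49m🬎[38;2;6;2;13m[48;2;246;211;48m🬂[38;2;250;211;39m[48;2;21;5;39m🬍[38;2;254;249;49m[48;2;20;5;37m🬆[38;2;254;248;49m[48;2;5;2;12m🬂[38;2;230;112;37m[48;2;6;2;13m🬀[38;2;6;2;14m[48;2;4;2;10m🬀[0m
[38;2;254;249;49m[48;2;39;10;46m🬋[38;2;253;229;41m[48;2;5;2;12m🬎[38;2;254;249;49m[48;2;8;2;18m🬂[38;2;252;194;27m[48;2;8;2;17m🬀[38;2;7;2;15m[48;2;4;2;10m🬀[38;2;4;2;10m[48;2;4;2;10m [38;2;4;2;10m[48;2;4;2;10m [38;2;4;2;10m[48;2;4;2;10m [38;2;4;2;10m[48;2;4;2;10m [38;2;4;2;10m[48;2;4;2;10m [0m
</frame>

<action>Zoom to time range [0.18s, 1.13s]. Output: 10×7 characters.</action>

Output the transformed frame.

<frame>
[38;2;4;2;10m[48;2;4;2;10m [38;2;4;2;10m[48;2;4;2;10m [38;2;4;2;10m[48;2;4;2;10m [38;2;4;2;10m[48;2;4;2;10m [38;2;4;2;10m[48;2;4;2;10m [38;2;4;2;10m[48;2;4;2;10m [38;2;4;2;10m[48;2;4;2;10m [38;2;4;2;10m[48;2;4;2;10m [38;2;4;2;10m[48;2;4;2;10m [38;2;4;2;10m[48;2;4;2;10m [0m
[38;2;4;2;10m[48;2;4;2;10m [38;2;4;2;10m[48;2;4;2;10m [38;2;4;2;10m[48;2;4;2;10m [38;2;4;2;10m[48;2;4;2;10m [38;2;4;2;10m[48;2;4;2;10m [38;2;4;2;10m[48;2;4;2;10m [38;2;4;2;10m[48;2;4;2;10m [38;2;4;2;10m[48;2;4;2;10m [38;2;4;2;10m[48;2;4;2;10m [38;2;4;2;10m[48;2;4;2;10m [0m
[38;2;4;2;10m[48;2;4;2;10m [38;2;4;2;10m[48;2;4;2;10m [38;2;4;2;10m[48;2;4;2;10m [38;2;4;2;10m[48;2;4;2;10m [38;2;4;2;10m[48;2;4;2;10m [38;2;4;2;10m[48;2;4;2;10m [38;2;4;2;10m[48;2;4;2;10m [38;2;4;2;10m[48;2;4;2;10m [38;2;4;2;10m[48;2;4;2;10m [38;2;4;2;10m[48;2;4;2;10m [0m
[38;2;4;2;10m[48;2;4;2;10m [38;2;4;2;10m[48;2;4;2;10m [38;2;4;2;10m[48;2;4;2;10m [38;2;4;2;10m[48;2;4;2;10m [38;2;4;2;10m[48;2;4;2;10m [38;2;4;2;10m[48;2;4;2;10m [38;2;4;2;10m[48;2;4;2;10m [38;2;4;2;10m[48;2;5;2;12m🬝[38;2;4;2;11m[48;2;15;4;28m🬝[38;2;22;6;26m[48;2;254;240;45m🬝[0m
[38;2;4;2;10m[48;2;4;2;10m [38;2;4;2;10m[48;2;4;2;10m [38;2;4;2;10m[48;2;5;2;12m🬝[38;2;4;2;10m[48;2;9;3;19m🬝[38;2;9;3;18m[48;2;251;181;21m🬝[38;2;11;3;22m[48;2;254;249;49m🬎[38;2;6;2;14m[48;2;247;212;47m🬂[38;2;63;16;53m[48;2;246;203;45m🬡[38;2;253;231;42m[48;2;7;2;16m🬎[38;2;254;249;49m[48;2;11;3;23m🬂[0m
[38;2;7;2;16m[48;2;254;249;49m🬎[38;2;42;11;37m[48;2;254;243;47m🬆[38;2;36;8;62m[48;2;253;236;43m🬡[38;2;253;233;42m[48;2;9;2;18m🬎[38;2;254;249;49m[48;2;29;7;34m🬂[38;2;254;245;48m[48;2;35;9;26m🬀[38;2;15;4;28m[48;2;4;2;11m🬀[38;2;6;2;13m[48;2;4;2;10m🬀[38;2;4;2;10m[48;2;4;2;10m [38;2;4;2;10m[48;2;4;2;10m [0m
[38;2;252;200;29m[48;2;5;2;13m🬂[38;2;28;7;50m[48;2;5;2;12m🬀[38;2;6;2;13m[48;2;4;2;10m🬀[38;2;4;2;11m[48;2;4;2;10m🬀[38;2;4;2;10m[48;2;4;2;10m [38;2;4;2;10m[48;2;4;2;10m [38;2;4;2;10m[48;2;4;2;10m [38;2;4;2;10m[48;2;4;2;10m [38;2;4;2;10m[48;2;4;2;10m [38;2;4;2;10m[48;2;4;2;10m [0m
</frame>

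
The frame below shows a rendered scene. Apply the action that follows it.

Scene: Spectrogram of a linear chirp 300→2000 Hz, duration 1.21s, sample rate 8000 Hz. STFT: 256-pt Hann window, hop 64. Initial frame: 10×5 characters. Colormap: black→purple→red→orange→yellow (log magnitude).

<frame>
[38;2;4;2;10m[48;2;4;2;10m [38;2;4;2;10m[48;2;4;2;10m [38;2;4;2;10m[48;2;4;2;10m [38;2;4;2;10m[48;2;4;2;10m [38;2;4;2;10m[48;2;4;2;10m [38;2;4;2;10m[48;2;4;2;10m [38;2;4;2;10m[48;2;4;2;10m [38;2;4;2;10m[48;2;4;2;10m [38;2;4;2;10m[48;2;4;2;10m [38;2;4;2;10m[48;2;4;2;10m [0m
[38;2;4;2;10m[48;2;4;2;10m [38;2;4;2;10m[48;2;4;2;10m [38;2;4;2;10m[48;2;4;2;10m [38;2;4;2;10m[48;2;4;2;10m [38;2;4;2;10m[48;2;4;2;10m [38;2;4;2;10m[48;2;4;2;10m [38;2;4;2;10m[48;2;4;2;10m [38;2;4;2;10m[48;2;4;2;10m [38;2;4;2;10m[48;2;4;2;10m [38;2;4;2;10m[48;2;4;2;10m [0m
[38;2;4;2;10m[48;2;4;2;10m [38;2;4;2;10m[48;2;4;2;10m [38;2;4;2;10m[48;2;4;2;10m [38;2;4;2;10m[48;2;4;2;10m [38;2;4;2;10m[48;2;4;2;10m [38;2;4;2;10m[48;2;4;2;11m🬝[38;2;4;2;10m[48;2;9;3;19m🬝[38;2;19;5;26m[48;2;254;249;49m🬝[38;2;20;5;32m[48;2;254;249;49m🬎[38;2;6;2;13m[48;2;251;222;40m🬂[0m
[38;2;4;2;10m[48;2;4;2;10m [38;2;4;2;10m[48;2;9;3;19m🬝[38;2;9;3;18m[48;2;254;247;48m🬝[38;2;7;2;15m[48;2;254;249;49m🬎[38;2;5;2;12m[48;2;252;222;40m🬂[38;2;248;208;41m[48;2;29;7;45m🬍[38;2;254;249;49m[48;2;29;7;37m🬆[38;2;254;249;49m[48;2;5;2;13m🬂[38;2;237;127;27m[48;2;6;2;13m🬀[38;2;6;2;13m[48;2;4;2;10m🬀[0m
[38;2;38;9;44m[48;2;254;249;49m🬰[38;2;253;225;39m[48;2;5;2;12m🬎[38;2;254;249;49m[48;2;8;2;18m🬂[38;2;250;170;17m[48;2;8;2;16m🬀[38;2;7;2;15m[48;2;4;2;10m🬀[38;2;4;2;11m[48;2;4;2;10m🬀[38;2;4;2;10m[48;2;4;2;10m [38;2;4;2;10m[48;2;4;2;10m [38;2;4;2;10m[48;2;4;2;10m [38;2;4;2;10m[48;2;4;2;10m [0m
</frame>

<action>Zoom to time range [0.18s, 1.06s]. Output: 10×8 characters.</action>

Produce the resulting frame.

<frame>
[38;2;4;2;10m[48;2;4;2;10m [38;2;4;2;10m[48;2;4;2;10m [38;2;4;2;10m[48;2;4;2;10m [38;2;4;2;10m[48;2;4;2;10m [38;2;4;2;10m[48;2;4;2;10m [38;2;4;2;10m[48;2;4;2;10m [38;2;4;2;10m[48;2;4;2;10m [38;2;4;2;10m[48;2;4;2;10m [38;2;4;2;10m[48;2;4;2;10m [38;2;4;2;10m[48;2;4;2;10m [0m
[38;2;4;2;10m[48;2;4;2;10m [38;2;4;2;10m[48;2;4;2;10m [38;2;4;2;10m[48;2;4;2;10m [38;2;4;2;10m[48;2;4;2;10m [38;2;4;2;10m[48;2;4;2;10m [38;2;4;2;10m[48;2;4;2;10m [38;2;4;2;10m[48;2;4;2;10m [38;2;4;2;10m[48;2;4;2;10m [38;2;4;2;10m[48;2;4;2;10m [38;2;4;2;10m[48;2;4;2;10m [0m
[38;2;4;2;10m[48;2;4;2;10m [38;2;4;2;10m[48;2;4;2;10m [38;2;4;2;10m[48;2;4;2;10m [38;2;4;2;10m[48;2;4;2;10m [38;2;4;2;10m[48;2;4;2;10m [38;2;4;2;10m[48;2;4;2;10m [38;2;4;2;10m[48;2;4;2;10m [38;2;4;2;10m[48;2;4;2;10m [38;2;4;2;10m[48;2;4;2;10m [38;2;4;2;10m[48;2;4;2;10m [0m
[38;2;4;2;10m[48;2;4;2;10m [38;2;4;2;10m[48;2;4;2;10m [38;2;4;2;10m[48;2;4;2;10m [38;2;4;2;10m[48;2;4;2;10m [38;2;4;2;10m[48;2;4;2;10m [38;2;4;2;10m[48;2;4;2;10m [38;2;4;2;10m[48;2;4;2;10m [38;2;4;2;10m[48;2;4;2;10m [38;2;4;2;10m[48;2;4;2;10m [38;2;4;2;10m[48;2;5;2;12m🬝[0m
[38;2;4;2;10m[48;2;4;2;10m [38;2;4;2;10m[48;2;4;2;10m [38;2;4;2;10m[48;2;4;2;10m [38;2;4;2;10m[48;2;4;2;10m [38;2;4;2;10m[48;2;4;2;11m🬝[38;2;4;2;10m[48;2;6;2;13m🬝[38;2;5;2;12m[48;2;29;7;52m🬝[38;2;5;2;12m[48;2;238;174;47m🬎[38;2;58;15;37m[48;2;254;248;49m🬎[38;2;23;6;43m[48;2;250;219;42m🬂[0m
[38;2;4;2;10m[48;2;4;2;11m🬝[38;2;4;2;10m[48;2;7;2;15m🬝[38;2;6;2;13m[48;2;40;9;70m🬝[38;2;6;2;13m[48;2;253;237;44m🬎[38;2;13;3;26m[48;2;253;233;42m🬆[38;2;77;19;67m[48;2;254;245;47m🬡[38;2;253;234;43m[48;2;11;3;22m🬎[38;2;254;248;49m[48;2;12;3;24m🬂[38;2;215;82;58m[48;2;7;2;16m🬀[38;2;9;3;19m[48;2;4;2;10m🬀[0m
[38;2;46;12;39m[48;2;254;246;48m🬆[38;2;32;7;58m[48;2;249;203;37m🬟[38;2;240;200;56m[48;2;7;2;16m🬎[38;2;254;234;43m[48;2;10;3;21m🬂[38;2;74;18;88m[48;2;6;2;14m🬀[38;2;7;2;16m[48;2;4;2;10m🬀[38;2;4;2;11m[48;2;4;2;10m🬀[38;2;4;2;10m[48;2;4;2;10m [38;2;4;2;10m[48;2;4;2;10m [38;2;4;2;10m[48;2;4;2;10m [0m
[38;2;29;7;51m[48;2;5;2;12m🬀[38;2;6;2;13m[48;2;4;2;10m🬀[38;2;4;2;10m[48;2;4;2;10m [38;2;4;2;10m[48;2;4;2;10m [38;2;4;2;10m[48;2;4;2;10m [38;2;4;2;10m[48;2;4;2;10m [38;2;4;2;10m[48;2;4;2;10m [38;2;4;2;10m[48;2;4;2;10m [38;2;4;2;10m[48;2;4;2;10m [38;2;4;2;10m[48;2;4;2;10m [0m
</frame>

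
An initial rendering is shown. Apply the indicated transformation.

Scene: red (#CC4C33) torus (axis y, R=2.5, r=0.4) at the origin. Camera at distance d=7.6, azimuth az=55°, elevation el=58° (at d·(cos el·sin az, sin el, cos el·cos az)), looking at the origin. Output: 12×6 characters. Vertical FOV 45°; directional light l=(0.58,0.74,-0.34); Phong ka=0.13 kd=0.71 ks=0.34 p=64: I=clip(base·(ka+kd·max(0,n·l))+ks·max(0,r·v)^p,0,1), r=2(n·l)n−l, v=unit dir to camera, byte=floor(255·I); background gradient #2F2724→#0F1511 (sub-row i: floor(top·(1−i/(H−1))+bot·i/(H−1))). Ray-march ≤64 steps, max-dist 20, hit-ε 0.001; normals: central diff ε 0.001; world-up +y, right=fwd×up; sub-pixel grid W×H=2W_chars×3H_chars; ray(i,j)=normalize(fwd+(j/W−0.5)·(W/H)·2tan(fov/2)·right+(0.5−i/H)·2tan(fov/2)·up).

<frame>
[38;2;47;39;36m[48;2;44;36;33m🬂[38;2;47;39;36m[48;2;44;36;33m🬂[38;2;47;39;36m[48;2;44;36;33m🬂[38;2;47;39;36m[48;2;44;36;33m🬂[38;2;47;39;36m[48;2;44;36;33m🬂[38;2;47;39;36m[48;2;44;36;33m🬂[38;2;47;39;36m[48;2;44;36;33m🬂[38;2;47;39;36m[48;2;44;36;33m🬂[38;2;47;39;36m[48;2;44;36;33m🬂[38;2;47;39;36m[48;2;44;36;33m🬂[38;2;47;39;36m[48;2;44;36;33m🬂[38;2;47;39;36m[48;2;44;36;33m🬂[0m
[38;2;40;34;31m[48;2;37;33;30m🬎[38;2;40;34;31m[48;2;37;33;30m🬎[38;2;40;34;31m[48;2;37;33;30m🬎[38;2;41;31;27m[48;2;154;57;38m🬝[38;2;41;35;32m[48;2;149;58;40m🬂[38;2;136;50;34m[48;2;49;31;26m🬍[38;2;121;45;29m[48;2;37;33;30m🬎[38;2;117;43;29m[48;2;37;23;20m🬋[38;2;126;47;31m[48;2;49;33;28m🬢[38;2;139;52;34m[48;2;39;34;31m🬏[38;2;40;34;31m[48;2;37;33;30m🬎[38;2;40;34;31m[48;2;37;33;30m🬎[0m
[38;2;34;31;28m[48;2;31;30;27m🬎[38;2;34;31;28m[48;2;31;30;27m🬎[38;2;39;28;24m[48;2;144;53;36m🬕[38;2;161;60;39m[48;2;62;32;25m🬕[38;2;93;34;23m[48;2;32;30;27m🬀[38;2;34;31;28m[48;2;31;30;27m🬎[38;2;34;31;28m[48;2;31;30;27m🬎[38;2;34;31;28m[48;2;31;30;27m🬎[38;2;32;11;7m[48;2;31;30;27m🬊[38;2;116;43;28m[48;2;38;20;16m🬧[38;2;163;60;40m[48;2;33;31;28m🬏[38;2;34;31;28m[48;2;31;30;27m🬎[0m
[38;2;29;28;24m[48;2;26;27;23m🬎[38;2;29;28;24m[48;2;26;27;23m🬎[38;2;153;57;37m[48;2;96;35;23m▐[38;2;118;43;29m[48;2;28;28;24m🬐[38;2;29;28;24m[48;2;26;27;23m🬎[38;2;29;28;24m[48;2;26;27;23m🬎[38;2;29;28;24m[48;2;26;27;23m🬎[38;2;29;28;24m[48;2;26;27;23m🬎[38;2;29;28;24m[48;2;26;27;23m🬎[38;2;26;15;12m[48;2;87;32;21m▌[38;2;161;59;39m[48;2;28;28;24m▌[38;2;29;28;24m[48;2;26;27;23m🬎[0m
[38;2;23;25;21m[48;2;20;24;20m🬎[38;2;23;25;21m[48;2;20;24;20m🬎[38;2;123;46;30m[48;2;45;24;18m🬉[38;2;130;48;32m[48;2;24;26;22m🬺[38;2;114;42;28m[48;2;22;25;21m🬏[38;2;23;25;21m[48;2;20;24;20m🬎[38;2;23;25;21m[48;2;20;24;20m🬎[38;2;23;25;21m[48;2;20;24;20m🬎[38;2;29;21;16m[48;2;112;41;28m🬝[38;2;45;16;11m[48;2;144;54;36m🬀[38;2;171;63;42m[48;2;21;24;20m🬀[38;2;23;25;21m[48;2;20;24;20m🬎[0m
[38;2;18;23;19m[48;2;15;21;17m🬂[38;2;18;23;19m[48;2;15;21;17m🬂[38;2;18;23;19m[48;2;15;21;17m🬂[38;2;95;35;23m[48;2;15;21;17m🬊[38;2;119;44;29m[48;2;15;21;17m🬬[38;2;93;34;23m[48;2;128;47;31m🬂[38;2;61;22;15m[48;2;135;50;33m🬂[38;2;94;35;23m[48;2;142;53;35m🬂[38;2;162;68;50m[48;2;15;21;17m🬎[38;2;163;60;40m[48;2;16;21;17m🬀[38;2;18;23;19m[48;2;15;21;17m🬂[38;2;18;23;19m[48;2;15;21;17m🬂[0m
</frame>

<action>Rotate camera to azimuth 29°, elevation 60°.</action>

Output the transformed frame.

<frame>
[38;2;47;39;36m[48;2;44;36;33m🬂[38;2;47;39;36m[48;2;44;36;33m🬂[38;2;47;39;36m[48;2;44;36;33m🬂[38;2;47;39;36m[48;2;44;36;33m🬂[38;2;47;39;36m[48;2;44;36;33m🬂[38;2;47;39;36m[48;2;44;36;33m🬂[38;2;47;39;36m[48;2;44;36;33m🬂[38;2;47;39;36m[48;2;44;36;33m🬂[38;2;47;39;36m[48;2;44;36;33m🬂[38;2;47;39;36m[48;2;44;36;33m🬂[38;2;47;39;36m[48;2;44;36;33m🬂[38;2;47;39;36m[48;2;44;36;33m🬂[0m
[38;2;40;34;31m[48;2;37;33;30m🬎[38;2;40;34;31m[48;2;37;33;30m🬎[38;2;40;34;31m[48;2;37;33;30m🬎[38;2;49;33;29m[48;2;152;56;38m🬝[38;2;58;35;29m[48;2;141;52;35m🬡[38;2;118;44;29m[48;2;37;33;30m🬎[38;2;133;49;33m[48;2;54;29;23m🬂[38;2;117;43;29m[48;2;44;26;21m🬈[38;2;115;43;28m[48;2;40;29;26m🬢[38;2;159;59;39m[48;2;39;34;31m🬏[38;2;40;34;31m[48;2;37;33;30m🬎[38;2;40;34;31m[48;2;37;33;30m🬎[0m
[38;2;34;31;28m[48;2;31;30;27m🬎[38;2;34;31;28m[48;2;31;30;27m🬎[38;2;43;25;20m[48;2;146;54;36m🬕[38;2;157;58;39m[48;2;32;30;27m🬕[38;2;34;31;28m[48;2;31;30;27m🬎[38;2;34;31;28m[48;2;31;30;27m🬎[38;2;34;31;28m[48;2;31;30;27m🬎[38;2;34;31;28m[48;2;31;30;27m🬎[38;2;32;30;27m[48;2;26;9;6m🬺[38;2;124;46;30m[48;2;31;11;7m🬨[38;2;170;63;42m[48;2;33;31;28m🬏[38;2;34;31;28m[48;2;31;30;27m🬎[0m
[38;2;29;28;24m[48;2;26;27;23m🬎[38;2;29;28;24m[48;2;26;27;23m🬎[38;2;161;59;40m[48;2;87;32;21m▐[38;2;135;49;33m[48;2;28;28;24m🬐[38;2;29;28;24m[48;2;26;27;23m🬎[38;2;29;28;24m[48;2;26;27;23m🬎[38;2;29;28;24m[48;2;26;27;23m🬎[38;2;29;28;24m[48;2;26;27;23m🬎[38;2;29;28;24m[48;2;26;27;23m🬎[38;2;26;15;12m[48;2;88;32;21m▌[38;2;161;59;40m[48;2;28;28;24m▌[38;2;29;28;24m[48;2;26;27;23m🬎[0m
[38;2;23;25;21m[48;2;20;24;20m🬎[38;2;23;25;21m[48;2;20;24;20m🬎[38;2;119;44;29m[48;2;33;20;15m🬉[38;2;143;53;35m[48;2;24;26;22m🬺[38;2;139;52;34m[48;2;22;25;21m🬏[38;2;23;25;21m[48;2;20;24;20m🬎[38;2;23;25;21m[48;2;20;24;20m🬎[38;2;23;25;21m[48;2;20;24;20m🬎[38;2;33;22;17m[48;2;114;42;28m🬝[38;2;111;41;27m[48;2;195;102;84m🬥[38;2;163;60;40m[48;2;21;24;20m🬀[38;2;23;25;21m[48;2;20;24;20m🬎[0m
[38;2;18;23;19m[48;2;15;21;17m🬂[38;2;18;23;19m[48;2;15;21;17m🬂[38;2;18;23;19m[48;2;15;21;17m🬂[38;2;114;42;28m[48;2;31;21;15m🬁[38;2;123;46;30m[48;2;38;21;16m🬎[38;2;130;48;32m[48;2;98;36;24m🬌[38;2;73;27;18m[48;2;124;45;30m🬂[38;2;105;39;26m[48;2;129;48;32m🬡[38;2;136;51;34m[48;2;15;21;17m🬎[38;2;145;54;36m[48;2;16;21;17m🬀[38;2;18;23;19m[48;2;15;21;17m🬂[38;2;18;23;19m[48;2;15;21;17m🬂[0m
</frame>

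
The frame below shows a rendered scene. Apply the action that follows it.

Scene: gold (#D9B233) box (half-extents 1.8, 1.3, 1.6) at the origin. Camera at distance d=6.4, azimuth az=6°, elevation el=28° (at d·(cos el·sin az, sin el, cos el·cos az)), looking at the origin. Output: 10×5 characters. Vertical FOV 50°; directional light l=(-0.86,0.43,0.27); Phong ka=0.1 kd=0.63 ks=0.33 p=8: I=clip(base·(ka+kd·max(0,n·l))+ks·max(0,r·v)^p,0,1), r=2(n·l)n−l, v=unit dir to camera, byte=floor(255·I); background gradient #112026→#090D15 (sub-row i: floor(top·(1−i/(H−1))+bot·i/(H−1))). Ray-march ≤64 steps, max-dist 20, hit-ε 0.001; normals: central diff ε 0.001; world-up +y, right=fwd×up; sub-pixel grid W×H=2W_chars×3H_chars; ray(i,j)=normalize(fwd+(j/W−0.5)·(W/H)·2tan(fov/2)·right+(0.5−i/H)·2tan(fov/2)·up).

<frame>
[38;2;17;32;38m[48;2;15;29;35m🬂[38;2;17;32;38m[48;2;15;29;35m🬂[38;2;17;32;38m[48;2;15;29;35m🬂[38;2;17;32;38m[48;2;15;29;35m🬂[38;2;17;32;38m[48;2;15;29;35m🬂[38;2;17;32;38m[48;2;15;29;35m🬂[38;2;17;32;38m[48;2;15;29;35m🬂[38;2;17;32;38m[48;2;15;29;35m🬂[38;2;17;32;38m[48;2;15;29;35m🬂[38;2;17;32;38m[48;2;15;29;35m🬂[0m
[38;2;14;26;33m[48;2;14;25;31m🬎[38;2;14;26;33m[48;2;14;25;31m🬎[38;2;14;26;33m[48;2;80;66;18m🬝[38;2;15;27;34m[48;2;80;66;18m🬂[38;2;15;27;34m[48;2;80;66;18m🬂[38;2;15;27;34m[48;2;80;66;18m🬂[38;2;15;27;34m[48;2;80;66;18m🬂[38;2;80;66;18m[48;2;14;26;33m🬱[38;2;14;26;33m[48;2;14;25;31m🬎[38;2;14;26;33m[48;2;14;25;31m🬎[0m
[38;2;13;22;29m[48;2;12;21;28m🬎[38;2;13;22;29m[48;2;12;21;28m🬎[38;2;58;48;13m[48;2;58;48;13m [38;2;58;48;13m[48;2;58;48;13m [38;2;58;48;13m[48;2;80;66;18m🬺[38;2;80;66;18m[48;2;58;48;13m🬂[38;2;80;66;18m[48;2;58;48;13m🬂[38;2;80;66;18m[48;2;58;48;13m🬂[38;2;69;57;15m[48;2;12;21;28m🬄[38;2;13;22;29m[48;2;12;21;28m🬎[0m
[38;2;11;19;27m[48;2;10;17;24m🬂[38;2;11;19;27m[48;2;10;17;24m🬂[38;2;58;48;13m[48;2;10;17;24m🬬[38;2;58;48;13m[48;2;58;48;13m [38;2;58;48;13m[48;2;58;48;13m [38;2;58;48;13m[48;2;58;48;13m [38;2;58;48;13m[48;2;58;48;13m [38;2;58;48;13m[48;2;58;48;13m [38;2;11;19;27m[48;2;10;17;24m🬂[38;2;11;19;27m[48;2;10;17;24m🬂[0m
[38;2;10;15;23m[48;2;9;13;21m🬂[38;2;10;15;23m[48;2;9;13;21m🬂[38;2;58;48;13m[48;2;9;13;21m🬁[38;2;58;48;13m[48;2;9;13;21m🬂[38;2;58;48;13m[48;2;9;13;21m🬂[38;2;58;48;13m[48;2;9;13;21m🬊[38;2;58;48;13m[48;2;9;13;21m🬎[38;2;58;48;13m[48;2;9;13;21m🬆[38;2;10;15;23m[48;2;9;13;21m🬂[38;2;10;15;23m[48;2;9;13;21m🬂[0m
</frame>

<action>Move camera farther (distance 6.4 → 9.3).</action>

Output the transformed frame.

<frame>
[38;2;17;32;38m[48;2;15;29;35m🬂[38;2;17;32;38m[48;2;15;29;35m🬂[38;2;17;32;38m[48;2;15;29;35m🬂[38;2;17;32;38m[48;2;15;29;35m🬂[38;2;17;32;38m[48;2;15;29;35m🬂[38;2;17;32;38m[48;2;15;29;35m🬂[38;2;17;32;38m[48;2;15;29;35m🬂[38;2;17;32;38m[48;2;15;29;35m🬂[38;2;17;32;38m[48;2;15;29;35m🬂[38;2;17;32;38m[48;2;15;29;35m🬂[0m
[38;2;14;26;33m[48;2;14;25;31m🬎[38;2;14;26;33m[48;2;14;25;31m🬎[38;2;14;26;33m[48;2;14;25;31m🬎[38;2;14;26;33m[48;2;80;66;18m🬝[38;2;14;26;33m[48;2;80;66;18m🬎[38;2;14;26;33m[48;2;80;66;18m🬎[38;2;14;26;33m[48;2;80;66;18m🬎[38;2;14;26;33m[48;2;14;25;31m🬎[38;2;14;26;33m[48;2;14;25;31m🬎[38;2;14;26;33m[48;2;14;25;31m🬎[0m
[38;2;13;22;29m[48;2;12;21;28m🬎[38;2;13;22;29m[48;2;12;21;28m🬎[38;2;13;22;29m[48;2;12;21;28m🬎[38;2;13;23;30m[48;2;62;51;14m🬀[38;2;80;66;18m[48;2;58;48;13m🬂[38;2;80;66;18m[48;2;58;48;13m🬂[38;2;80;66;18m[48;2;58;48;13m🬂[38;2;13;22;29m[48;2;12;21;28m🬎[38;2;13;22;29m[48;2;12;21;28m🬎[38;2;13;22;29m[48;2;12;21;28m🬎[0m
[38;2;11;19;27m[48;2;10;17;24m🬂[38;2;11;19;27m[48;2;10;17;24m🬂[38;2;11;19;27m[48;2;10;17;24m🬂[38;2;58;48;13m[48;2;10;17;25m🬉[38;2;58;48;13m[48;2;10;17;24m🬬[38;2;58;48;13m[48;2;58;48;13m [38;2;58;48;13m[48;2;58;48;13m [38;2;11;19;27m[48;2;10;17;24m🬂[38;2;11;19;27m[48;2;10;17;24m🬂[38;2;11;19;27m[48;2;10;17;24m🬂[0m
[38;2;10;15;23m[48;2;9;13;21m🬂[38;2;10;15;23m[48;2;9;13;21m🬂[38;2;10;15;23m[48;2;9;13;21m🬂[38;2;10;15;23m[48;2;9;13;21m🬂[38;2;10;15;23m[48;2;9;13;21m🬂[38;2;10;15;23m[48;2;9;13;21m🬂[38;2;10;15;23m[48;2;9;13;21m🬂[38;2;10;15;23m[48;2;9;13;21m🬂[38;2;10;15;23m[48;2;9;13;21m🬂[38;2;10;15;23m[48;2;9;13;21m🬂[0m
</frame>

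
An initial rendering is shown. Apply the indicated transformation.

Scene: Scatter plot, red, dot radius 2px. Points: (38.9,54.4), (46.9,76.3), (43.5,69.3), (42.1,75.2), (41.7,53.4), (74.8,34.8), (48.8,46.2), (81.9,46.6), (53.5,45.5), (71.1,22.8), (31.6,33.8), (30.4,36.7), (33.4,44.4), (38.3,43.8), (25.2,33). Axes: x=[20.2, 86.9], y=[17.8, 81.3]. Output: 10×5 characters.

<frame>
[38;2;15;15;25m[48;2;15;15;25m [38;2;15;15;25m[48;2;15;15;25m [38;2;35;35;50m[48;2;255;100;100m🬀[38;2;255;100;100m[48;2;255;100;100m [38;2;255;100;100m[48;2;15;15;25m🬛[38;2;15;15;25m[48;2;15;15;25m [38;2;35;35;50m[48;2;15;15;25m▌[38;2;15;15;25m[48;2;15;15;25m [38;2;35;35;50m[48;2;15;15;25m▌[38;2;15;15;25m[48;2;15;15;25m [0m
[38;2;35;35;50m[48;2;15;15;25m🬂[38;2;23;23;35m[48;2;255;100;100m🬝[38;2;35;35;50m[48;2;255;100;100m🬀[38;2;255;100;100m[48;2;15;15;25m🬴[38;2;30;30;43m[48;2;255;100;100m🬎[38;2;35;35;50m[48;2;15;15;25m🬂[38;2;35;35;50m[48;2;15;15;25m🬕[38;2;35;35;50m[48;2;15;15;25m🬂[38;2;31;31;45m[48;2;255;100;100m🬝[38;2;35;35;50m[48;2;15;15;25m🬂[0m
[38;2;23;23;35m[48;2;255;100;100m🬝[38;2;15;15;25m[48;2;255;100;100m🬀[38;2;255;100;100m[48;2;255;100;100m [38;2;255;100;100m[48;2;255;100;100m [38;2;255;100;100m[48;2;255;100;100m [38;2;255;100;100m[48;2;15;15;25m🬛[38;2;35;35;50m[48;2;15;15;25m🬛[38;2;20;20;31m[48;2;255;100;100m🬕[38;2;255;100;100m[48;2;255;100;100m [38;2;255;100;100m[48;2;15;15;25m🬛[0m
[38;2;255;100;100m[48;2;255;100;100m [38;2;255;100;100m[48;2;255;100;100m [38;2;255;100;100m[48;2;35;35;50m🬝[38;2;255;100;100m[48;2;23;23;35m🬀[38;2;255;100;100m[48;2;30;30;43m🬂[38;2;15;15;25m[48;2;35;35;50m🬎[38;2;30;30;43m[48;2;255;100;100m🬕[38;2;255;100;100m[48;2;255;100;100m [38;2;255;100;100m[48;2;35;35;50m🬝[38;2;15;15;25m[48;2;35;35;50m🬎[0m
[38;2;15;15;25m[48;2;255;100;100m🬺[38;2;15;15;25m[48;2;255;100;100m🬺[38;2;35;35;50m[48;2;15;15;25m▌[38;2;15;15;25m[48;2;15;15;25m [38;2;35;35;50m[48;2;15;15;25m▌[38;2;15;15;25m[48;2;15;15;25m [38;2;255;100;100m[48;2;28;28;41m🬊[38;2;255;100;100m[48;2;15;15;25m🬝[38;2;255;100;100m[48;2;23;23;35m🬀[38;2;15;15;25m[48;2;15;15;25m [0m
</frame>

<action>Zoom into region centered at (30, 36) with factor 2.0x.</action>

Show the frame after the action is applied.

<frame>
[38;2;15;15;25m[48;2;15;15;25m [38;2;15;15;25m[48;2;15;15;25m [38;2;35;35;50m[48;2;15;15;25m▌[38;2;15;15;25m[48;2;15;15;25m [38;2;35;35;50m[48;2;15;15;25m▌[38;2;15;15;25m[48;2;255;100;100m🬆[38;2;25;25;37m[48;2;255;100;100m🬎[38;2;255;100;100m[48;2;255;100;100m [38;2;255;100;100m[48;2;15;15;25m🬝[38;2;255;100;100m[48;2;15;15;25m🬀[0m
[38;2;35;35;50m[48;2;15;15;25m🬂[38;2;35;35;50m[48;2;15;15;25m🬂[38;2;35;35;50m[48;2;15;15;25m🬕[38;2;35;35;50m[48;2;15;15;25m🬂[38;2;35;35;50m[48;2;255;100;100m🬄[38;2;255;100;100m[48;2;255;100;100m [38;2;255;100;100m[48;2;25;25;37m🬎[38;2;255;100;100m[48;2;15;15;25m🬝[38;2;255;100;100m[48;2;27;27;40m🬀[38;2;35;35;50m[48;2;15;15;25m🬂[0m
[38;2;15;15;25m[48;2;35;35;50m🬰[38;2;15;15;25m[48;2;35;35;50m🬰[38;2;28;28;41m[48;2;255;100;100m🬆[38;2;255;100;100m[48;2;255;100;100m [38;2;255;100;100m[48;2;255;100;100m [38;2;255;100;100m[48;2;255;100;100m [38;2;27;27;40m[48;2;255;100;100m🬸[38;2;15;15;25m[48;2;35;35;50m🬰[38;2;35;35;50m[48;2;15;15;25m🬛[38;2;15;15;25m[48;2;35;35;50m🬰[0m
[38;2;15;15;25m[48;2;35;35;50m🬎[38;2;15;15;25m[48;2;35;35;50m🬎[38;2;255;100;100m[48;2;31;31;45m🬁[38;2;255;100;100m[48;2;28;28;41m🬆[38;2;35;35;50m[48;2;15;15;25m🬲[38;2;255;100;100m[48;2;23;23;35m🬀[38;2;35;35;50m[48;2;15;15;25m🬲[38;2;15;15;25m[48;2;35;35;50m🬎[38;2;35;35;50m[48;2;15;15;25m🬲[38;2;15;15;25m[48;2;35;35;50m🬎[0m
[38;2;15;15;25m[48;2;15;15;25m [38;2;15;15;25m[48;2;15;15;25m [38;2;35;35;50m[48;2;15;15;25m▌[38;2;15;15;25m[48;2;15;15;25m [38;2;35;35;50m[48;2;15;15;25m▌[38;2;15;15;25m[48;2;15;15;25m [38;2;35;35;50m[48;2;15;15;25m▌[38;2;15;15;25m[48;2;15;15;25m [38;2;35;35;50m[48;2;15;15;25m▌[38;2;15;15;25m[48;2;15;15;25m [0m
</frame>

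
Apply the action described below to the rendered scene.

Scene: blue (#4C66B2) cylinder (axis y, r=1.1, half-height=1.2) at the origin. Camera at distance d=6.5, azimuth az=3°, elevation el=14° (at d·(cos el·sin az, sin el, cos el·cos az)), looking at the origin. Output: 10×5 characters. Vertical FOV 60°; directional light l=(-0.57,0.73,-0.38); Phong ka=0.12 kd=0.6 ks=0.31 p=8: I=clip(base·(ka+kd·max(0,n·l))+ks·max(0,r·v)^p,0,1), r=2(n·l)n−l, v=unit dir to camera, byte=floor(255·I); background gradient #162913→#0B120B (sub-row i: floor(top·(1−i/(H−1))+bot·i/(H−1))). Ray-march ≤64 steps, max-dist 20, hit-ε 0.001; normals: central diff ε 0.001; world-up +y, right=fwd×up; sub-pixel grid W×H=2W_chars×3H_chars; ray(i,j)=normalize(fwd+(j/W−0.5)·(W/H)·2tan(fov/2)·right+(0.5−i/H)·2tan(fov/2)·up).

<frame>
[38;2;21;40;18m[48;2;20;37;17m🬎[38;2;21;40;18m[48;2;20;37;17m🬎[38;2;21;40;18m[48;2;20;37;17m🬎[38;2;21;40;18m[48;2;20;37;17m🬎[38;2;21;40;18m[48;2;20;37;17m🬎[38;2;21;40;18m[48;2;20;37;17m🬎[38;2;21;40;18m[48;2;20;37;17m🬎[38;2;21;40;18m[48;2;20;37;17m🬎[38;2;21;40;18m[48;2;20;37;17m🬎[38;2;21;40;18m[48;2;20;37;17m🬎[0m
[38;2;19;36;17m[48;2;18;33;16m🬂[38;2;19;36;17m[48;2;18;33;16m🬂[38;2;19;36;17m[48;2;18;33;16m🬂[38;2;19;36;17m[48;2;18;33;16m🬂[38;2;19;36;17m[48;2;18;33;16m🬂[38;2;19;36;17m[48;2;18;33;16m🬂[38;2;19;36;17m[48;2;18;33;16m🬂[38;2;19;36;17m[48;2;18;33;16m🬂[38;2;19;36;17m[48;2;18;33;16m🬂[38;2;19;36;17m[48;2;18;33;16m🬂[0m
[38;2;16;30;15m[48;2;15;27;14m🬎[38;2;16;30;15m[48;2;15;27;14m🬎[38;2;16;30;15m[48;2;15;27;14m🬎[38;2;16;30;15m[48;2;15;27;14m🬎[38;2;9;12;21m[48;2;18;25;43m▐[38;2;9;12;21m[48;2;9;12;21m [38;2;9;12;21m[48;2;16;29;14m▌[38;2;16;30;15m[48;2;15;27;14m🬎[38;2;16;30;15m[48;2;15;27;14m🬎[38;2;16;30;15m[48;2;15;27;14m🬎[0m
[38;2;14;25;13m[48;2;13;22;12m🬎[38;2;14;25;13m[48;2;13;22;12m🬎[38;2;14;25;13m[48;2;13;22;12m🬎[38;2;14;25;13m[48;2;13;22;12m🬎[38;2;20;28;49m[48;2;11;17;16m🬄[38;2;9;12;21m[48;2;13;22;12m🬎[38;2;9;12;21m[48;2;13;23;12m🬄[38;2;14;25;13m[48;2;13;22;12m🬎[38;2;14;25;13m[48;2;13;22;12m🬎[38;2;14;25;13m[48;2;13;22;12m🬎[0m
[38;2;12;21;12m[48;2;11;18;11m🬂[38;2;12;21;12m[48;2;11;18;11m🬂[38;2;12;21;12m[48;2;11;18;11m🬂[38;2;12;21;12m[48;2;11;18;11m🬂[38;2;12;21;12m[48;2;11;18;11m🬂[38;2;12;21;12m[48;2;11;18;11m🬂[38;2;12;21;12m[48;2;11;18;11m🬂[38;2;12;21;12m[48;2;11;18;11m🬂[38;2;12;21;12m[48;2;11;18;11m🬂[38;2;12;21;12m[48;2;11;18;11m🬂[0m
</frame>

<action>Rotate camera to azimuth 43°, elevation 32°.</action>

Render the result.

<frame>
[38;2;21;40;18m[48;2;20;37;17m🬎[38;2;21;40;18m[48;2;20;37;17m🬎[38;2;21;40;18m[48;2;20;37;17m🬎[38;2;21;40;18m[48;2;20;37;17m🬎[38;2;21;40;18m[48;2;20;37;17m🬎[38;2;21;40;18m[48;2;20;37;17m🬎[38;2;21;40;18m[48;2;20;37;17m🬎[38;2;21;40;18m[48;2;20;37;17m🬎[38;2;21;40;18m[48;2;20;37;17m🬎[38;2;21;40;18m[48;2;20;37;17m🬎[0m
[38;2;19;36;17m[48;2;18;33;16m🬂[38;2;19;36;17m[48;2;18;33;16m🬂[38;2;19;36;17m[48;2;18;33;16m🬂[38;2;19;36;17m[48;2;18;33;16m🬂[38;2;18;35;16m[48;2;74;89;131m🬎[38;2;18;35;16m[48;2;70;84;127m🬎[38;2;64;78;121m[48;2;18;34;16m🬏[38;2;19;36;17m[48;2;18;33;16m🬂[38;2;19;36;17m[48;2;18;33;16m🬂[38;2;19;36;17m[48;2;18;33;16m🬂[0m
[38;2;16;30;15m[48;2;15;27;14m🬎[38;2;16;30;15m[48;2;15;27;14m🬎[38;2;16;30;15m[48;2;15;27;14m🬎[38;2;16;30;15m[48;2;15;27;14m🬎[38;2;9;12;21m[48;2;84;99;141m🬺[38;2;78;93;135m[48;2;9;12;21m🬂[38;2;9;12;21m[48;2;16;29;14m▌[38;2;16;30;15m[48;2;15;27;14m🬎[38;2;16;30;15m[48;2;15;27;14m🬎[38;2;16;30;15m[48;2;15;27;14m🬎[0m
[38;2;14;25;13m[48;2;13;22;12m🬎[38;2;14;25;13m[48;2;13;22;12m🬎[38;2;14;25;13m[48;2;13;22;12m🬎[38;2;14;25;13m[48;2;13;22;12m🬎[38;2;9;12;21m[48;2;13;22;12m🬊[38;2;9;12;21m[48;2;13;22;12m🬎[38;2;9;12;21m[48;2;13;23;12m🬀[38;2;14;25;13m[48;2;13;22;12m🬎[38;2;14;25;13m[48;2;13;22;12m🬎[38;2;14;25;13m[48;2;13;22;12m🬎[0m
[38;2;12;21;12m[48;2;11;18;11m🬂[38;2;12;21;12m[48;2;11;18;11m🬂[38;2;12;21;12m[48;2;11;18;11m🬂[38;2;12;21;12m[48;2;11;18;11m🬂[38;2;12;21;12m[48;2;11;18;11m🬂[38;2;12;21;12m[48;2;11;18;11m🬂[38;2;12;21;12m[48;2;11;18;11m🬂[38;2;12;21;12m[48;2;11;18;11m🬂[38;2;12;21;12m[48;2;11;18;11m🬂[38;2;12;21;12m[48;2;11;18;11m🬂[0m
</frame>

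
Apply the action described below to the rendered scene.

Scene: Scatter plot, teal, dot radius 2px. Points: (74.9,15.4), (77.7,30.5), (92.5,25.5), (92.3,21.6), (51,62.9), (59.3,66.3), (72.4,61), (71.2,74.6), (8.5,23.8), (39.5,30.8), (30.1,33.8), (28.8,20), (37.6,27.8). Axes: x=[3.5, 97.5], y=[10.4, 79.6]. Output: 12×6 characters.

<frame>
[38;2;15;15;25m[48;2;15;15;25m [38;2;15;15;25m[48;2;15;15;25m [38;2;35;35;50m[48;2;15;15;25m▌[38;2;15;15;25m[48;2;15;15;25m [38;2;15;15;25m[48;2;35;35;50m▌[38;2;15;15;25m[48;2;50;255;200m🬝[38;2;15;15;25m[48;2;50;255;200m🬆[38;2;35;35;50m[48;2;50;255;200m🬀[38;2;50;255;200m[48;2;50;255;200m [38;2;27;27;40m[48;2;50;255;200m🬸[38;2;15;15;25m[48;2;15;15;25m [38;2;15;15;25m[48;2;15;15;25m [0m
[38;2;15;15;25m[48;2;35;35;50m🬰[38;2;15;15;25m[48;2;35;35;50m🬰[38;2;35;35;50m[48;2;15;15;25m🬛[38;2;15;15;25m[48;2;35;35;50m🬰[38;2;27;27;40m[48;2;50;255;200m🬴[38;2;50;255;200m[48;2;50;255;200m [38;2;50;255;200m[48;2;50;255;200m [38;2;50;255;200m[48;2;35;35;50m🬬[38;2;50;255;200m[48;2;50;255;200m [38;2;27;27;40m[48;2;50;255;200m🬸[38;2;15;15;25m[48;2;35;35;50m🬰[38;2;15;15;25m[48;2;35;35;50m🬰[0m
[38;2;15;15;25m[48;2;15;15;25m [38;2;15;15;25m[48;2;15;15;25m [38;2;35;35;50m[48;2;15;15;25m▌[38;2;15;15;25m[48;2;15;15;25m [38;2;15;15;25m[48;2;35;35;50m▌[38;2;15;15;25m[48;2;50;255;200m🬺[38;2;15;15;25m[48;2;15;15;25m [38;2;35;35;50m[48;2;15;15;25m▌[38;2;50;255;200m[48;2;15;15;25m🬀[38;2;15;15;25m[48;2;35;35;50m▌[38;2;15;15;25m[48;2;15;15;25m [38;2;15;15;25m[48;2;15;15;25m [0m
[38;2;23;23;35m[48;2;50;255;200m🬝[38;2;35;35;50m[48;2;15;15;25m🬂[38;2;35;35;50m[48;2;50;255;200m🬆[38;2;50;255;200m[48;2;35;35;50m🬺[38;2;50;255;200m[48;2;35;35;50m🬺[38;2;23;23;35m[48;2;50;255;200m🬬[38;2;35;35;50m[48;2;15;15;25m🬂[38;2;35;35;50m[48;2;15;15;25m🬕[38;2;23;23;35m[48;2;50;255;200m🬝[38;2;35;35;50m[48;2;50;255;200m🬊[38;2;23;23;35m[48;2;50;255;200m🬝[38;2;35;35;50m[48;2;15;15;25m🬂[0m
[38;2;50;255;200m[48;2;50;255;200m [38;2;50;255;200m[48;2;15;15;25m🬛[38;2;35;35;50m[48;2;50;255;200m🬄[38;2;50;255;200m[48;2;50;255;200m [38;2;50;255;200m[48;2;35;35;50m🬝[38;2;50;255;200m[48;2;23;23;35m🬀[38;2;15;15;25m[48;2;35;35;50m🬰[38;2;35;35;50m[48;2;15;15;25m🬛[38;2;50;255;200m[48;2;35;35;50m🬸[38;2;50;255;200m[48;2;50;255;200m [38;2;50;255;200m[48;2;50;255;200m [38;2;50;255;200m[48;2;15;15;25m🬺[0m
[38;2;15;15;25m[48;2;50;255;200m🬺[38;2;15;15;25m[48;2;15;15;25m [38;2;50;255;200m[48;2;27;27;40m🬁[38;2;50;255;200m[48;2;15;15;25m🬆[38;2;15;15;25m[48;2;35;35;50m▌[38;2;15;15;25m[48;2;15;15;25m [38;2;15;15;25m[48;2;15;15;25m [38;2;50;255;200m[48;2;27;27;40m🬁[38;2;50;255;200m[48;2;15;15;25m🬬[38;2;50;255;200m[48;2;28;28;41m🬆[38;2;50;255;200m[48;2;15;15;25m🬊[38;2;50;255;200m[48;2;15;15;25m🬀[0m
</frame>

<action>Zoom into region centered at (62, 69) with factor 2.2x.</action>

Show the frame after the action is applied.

<frame>
[38;2;15;15;25m[48;2;15;15;25m [38;2;15;15;25m[48;2;15;15;25m [38;2;35;35;50m[48;2;15;15;25m▌[38;2;15;15;25m[48;2;15;15;25m [38;2;15;15;25m[48;2;35;35;50m▌[38;2;15;15;25m[48;2;15;15;25m [38;2;15;15;25m[48;2;15;15;25m [38;2;35;35;50m[48;2;15;15;25m▌[38;2;15;15;25m[48;2;15;15;25m [38;2;15;15;25m[48;2;35;35;50m▌[38;2;15;15;25m[48;2;15;15;25m [38;2;15;15;25m[48;2;15;15;25m [0m
[38;2;15;15;25m[48;2;35;35;50m🬰[38;2;15;15;25m[48;2;35;35;50m🬰[38;2;35;35;50m[48;2;15;15;25m🬛[38;2;15;15;25m[48;2;35;35;50m🬰[38;2;15;15;25m[48;2;35;35;50m🬐[38;2;15;15;25m[48;2;35;35;50m🬰[38;2;15;15;25m[48;2;35;35;50m🬰[38;2;28;28;41m[48;2;50;255;200m🬆[38;2;50;255;200m[48;2;15;15;25m🬺[38;2;31;31;45m[48;2;50;255;200m🬬[38;2;15;15;25m[48;2;35;35;50m🬰[38;2;15;15;25m[48;2;35;35;50m🬰[0m
[38;2;15;15;25m[48;2;15;15;25m [38;2;15;15;25m[48;2;15;15;25m [38;2;35;35;50m[48;2;15;15;25m▌[38;2;15;15;25m[48;2;15;15;25m [38;2;23;23;35m[48;2;50;255;200m🬝[38;2;15;15;25m[48;2;50;255;200m🬊[38;2;15;15;25m[48;2;15;15;25m [38;2;50;255;200m[48;2;27;27;40m🬁[38;2;50;255;200m[48;2;15;15;25m🬆[38;2;15;15;25m[48;2;35;35;50m▌[38;2;15;15;25m[48;2;15;15;25m [38;2;15;15;25m[48;2;15;15;25m [0m
[38;2;35;35;50m[48;2;15;15;25m🬂[38;2;23;23;35m[48;2;50;255;200m🬝[38;2;35;35;50m[48;2;50;255;200m🬀[38;2;50;255;200m[48;2;28;28;41m🬱[38;2;50;255;200m[48;2;21;21;33m🬊[38;2;50;255;200m[48;2;15;15;25m🬝[38;2;50;255;200m[48;2;19;19;30m🬀[38;2;35;35;50m[48;2;15;15;25m🬕[38;2;28;28;41m[48;2;50;255;200m🬆[38;2;31;31;45m[48;2;50;255;200m🬬[38;2;35;35;50m[48;2;15;15;25m🬂[38;2;35;35;50m[48;2;15;15;25m🬂[0m
[38;2;15;15;25m[48;2;35;35;50m🬰[38;2;15;15;25m[48;2;35;35;50m🬰[38;2;50;255;200m[48;2;28;28;41m🬊[38;2;50;255;200m[48;2;23;23;35m🬀[38;2;15;15;25m[48;2;35;35;50m🬐[38;2;15;15;25m[48;2;35;35;50m🬰[38;2;15;15;25m[48;2;35;35;50m🬰[38;2;50;255;200m[48;2;31;31;45m🬁[38;2;50;255;200m[48;2;15;15;25m🬬[38;2;50;255;200m[48;2;28;28;41m🬆[38;2;15;15;25m[48;2;35;35;50m🬰[38;2;15;15;25m[48;2;35;35;50m🬰[0m
[38;2;15;15;25m[48;2;15;15;25m [38;2;15;15;25m[48;2;15;15;25m [38;2;35;35;50m[48;2;15;15;25m▌[38;2;15;15;25m[48;2;15;15;25m [38;2;15;15;25m[48;2;35;35;50m▌[38;2;15;15;25m[48;2;15;15;25m [38;2;15;15;25m[48;2;15;15;25m [38;2;35;35;50m[48;2;15;15;25m▌[38;2;15;15;25m[48;2;15;15;25m [38;2;15;15;25m[48;2;35;35;50m▌[38;2;15;15;25m[48;2;15;15;25m [38;2;15;15;25m[48;2;15;15;25m [0m
</frame>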